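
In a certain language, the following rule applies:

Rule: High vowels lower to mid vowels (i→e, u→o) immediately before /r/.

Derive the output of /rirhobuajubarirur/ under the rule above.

rerhobuajubareror

/i/ is a high vowel immediately before /r/, so it lowers to [e].
/i/ is a high vowel immediately before /r/, so it lowers to [e].
/u/ is a high vowel immediately before /r/, so it lowers to [o].
Surface form: [rerhobuajubareror].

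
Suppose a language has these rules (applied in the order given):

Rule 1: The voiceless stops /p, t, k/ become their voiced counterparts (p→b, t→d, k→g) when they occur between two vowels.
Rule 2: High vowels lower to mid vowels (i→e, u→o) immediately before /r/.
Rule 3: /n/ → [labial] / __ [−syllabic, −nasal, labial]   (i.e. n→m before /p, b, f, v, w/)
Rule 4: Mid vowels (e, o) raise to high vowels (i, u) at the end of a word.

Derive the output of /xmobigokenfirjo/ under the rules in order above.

Rule 1 (intervocalic voicing): /k/ is a voiceless stop between vowels /o/ and /e/, so it voices to [g]. /xmobigokenfirjo/ → xmobigogenfirjo.
Rule 2 (pre-rhotic lowering): /i/ is a high vowel immediately before /r/, so it lowers to [e]. /xmobigogenfirjo/ → xmobigogenferjo.
Rule 3 (nasal place assimilation): /n/ precedes the labial consonant /f/, so it assimilates in place to [m]. /xmobigogenferjo/ → xmobigogemferjo.
Rule 4 (final vowel raising): /o/ is a mid vowel in word-final position, so it raises to [u]. /xmobigogemferjo/ → xmobigogemferju.

xmobigogemferju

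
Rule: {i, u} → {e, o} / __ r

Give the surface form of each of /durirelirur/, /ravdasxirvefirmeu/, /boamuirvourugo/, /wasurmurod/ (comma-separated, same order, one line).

/durirelirur/: /u/ is a high vowel immediately before /r/, so it lowers to [o]. /i/ is a high vowel immediately before /r/, so it lowers to [e]. /i/ is a high vowel immediately before /r/, so it lowers to [e]. /u/ is a high vowel immediately before /r/, so it lowers to [o]. → [dorereleror].
/ravdasxirvefirmeu/: /i/ is a high vowel immediately before /r/, so it lowers to [e]. /i/ is a high vowel immediately before /r/, so it lowers to [e]. → [ravdasxervefermeu].
/boamuirvourugo/: /i/ is a high vowel immediately before /r/, so it lowers to [e]. /u/ is a high vowel immediately before /r/, so it lowers to [o]. → [boamuervoorugo].
/wasurmurod/: /u/ is a high vowel immediately before /r/, so it lowers to [o]. /u/ is a high vowel immediately before /r/, so it lowers to [o]. → [wasormorod].

dorereleror, ravdasxervefermeu, boamuervoorugo, wasormorod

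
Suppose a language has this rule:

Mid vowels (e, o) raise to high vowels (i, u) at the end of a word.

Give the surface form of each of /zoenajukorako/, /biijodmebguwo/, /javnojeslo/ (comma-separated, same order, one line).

zoenajukoraku, biijodmebguwu, javnojeslu

/zoenajukorako/: /o/ is a mid vowel in word-final position, so it raises to [u]. → [zoenajukoraku].
/biijodmebguwo/: /o/ is a mid vowel in word-final position, so it raises to [u]. → [biijodmebguwu].
/javnojeslo/: /o/ is a mid vowel in word-final position, so it raises to [u]. → [javnojeslu].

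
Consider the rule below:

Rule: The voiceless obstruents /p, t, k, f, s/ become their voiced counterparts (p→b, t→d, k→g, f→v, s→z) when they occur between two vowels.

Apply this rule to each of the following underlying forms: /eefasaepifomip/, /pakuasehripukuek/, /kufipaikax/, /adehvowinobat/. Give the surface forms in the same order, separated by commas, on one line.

eevazaebivomip, paguazehribuguek, kuvibaigax, adehvowinobat

/eefasaepifomip/: /f/ is a voiceless obstruent between vowels /e/ and /a/, so it voices to [v]. /s/ is a voiceless obstruent between vowels /a/ and /a/, so it voices to [z]. /p/ is a voiceless obstruent between vowels /e/ and /i/, so it voices to [b]. /f/ is a voiceless obstruent between vowels /i/ and /o/, so it voices to [v]. → [eevazaebivomip].
/pakuasehripukuek/: /k/ is a voiceless obstruent between vowels /a/ and /u/, so it voices to [g]. /s/ is a voiceless obstruent between vowels /a/ and /e/, so it voices to [z]. /p/ is a voiceless obstruent between vowels /i/ and /u/, so it voices to [b]. /k/ is a voiceless obstruent between vowels /u/ and /u/, so it voices to [g]. → [paguazehribuguek].
/kufipaikax/: /f/ is a voiceless obstruent between vowels /u/ and /i/, so it voices to [v]. /p/ is a voiceless obstruent between vowels /i/ and /a/, so it voices to [b]. /k/ is a voiceless obstruent between vowels /i/ and /a/, so it voices to [g]. → [kuvibaigax].
/adehvowinobat/: the rule's environment is not met; surfaces unchanged as [adehvowinobat].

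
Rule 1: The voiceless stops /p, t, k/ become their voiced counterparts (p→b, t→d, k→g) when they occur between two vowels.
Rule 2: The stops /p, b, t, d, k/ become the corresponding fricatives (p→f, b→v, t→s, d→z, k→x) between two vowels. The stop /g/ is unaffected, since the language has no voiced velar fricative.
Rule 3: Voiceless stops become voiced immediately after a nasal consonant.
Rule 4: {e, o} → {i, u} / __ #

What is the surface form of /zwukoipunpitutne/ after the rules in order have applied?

zwugoivunbizutni

Rule 1 (intervocalic voicing): /k/ is a voiceless stop between vowels /u/ and /o/, so it voices to [g]. /p/ is a voiceless stop between vowels /i/ and /u/, so it voices to [b]. /t/ is a voiceless stop between vowels /i/ and /u/, so it voices to [d]. /zwukoipunpitutne/ → zwugoibunpidutne.
Rule 2 (intervocalic spirantization): /b/ is a stop between vowels /i/ and /u/, so it spirantizes to the fricative [v]. /d/ is a stop between vowels /i/ and /u/, so it spirantizes to the fricative [z]. /zwugoibunpidutne/ → zwugoivunpizutne.
Rule 3 (post-nasal voicing): /p/ is a voiceless stop immediately after the nasal /n/, so it voices to [b]. /zwugoivunpizutne/ → zwugoivunbizutne.
Rule 4 (final vowel raising): /e/ is a mid vowel in word-final position, so it raises to [i]. /zwugoivunbizutne/ → zwugoivunbizutni.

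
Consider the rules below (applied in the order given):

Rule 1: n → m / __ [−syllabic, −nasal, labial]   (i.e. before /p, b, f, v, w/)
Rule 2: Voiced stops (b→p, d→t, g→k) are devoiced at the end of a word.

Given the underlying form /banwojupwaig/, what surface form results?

Rule 1 (nasal place assimilation): /n/ precedes the labial consonant /w/, so it assimilates in place to [m]. /banwojupwaig/ → bamwojupwaig.
Rule 2 (final devoicing): /g/ is a voiced stop in word-final position, so it devoices to [k]. /bamwojupwaig/ → bamwojupwaik.

bamwojupwaik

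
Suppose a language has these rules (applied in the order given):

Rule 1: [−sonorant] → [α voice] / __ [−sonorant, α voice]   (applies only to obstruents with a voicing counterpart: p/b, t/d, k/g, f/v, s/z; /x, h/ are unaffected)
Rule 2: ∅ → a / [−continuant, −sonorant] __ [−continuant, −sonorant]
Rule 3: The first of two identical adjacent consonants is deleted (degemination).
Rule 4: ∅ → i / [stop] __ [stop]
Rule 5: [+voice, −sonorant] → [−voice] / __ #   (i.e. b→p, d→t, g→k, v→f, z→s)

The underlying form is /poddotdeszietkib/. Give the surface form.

Rule 1 (regressive voicing assimilation): /t/ precedes the voiced obstruent /d/, so it voices to [d] by assimilation. /s/ precedes the voiced obstruent /z/, so it voices to [z] by assimilation. /poddotdeszietkib/ → poddoddezzietkib.
Rule 2 (stop-cluster a-epenthesis): /d/ and /d/ form a stop–stop cluster, so [a] is inserted between them. /d/ and /d/ form a stop–stop cluster, so [a] is inserted between them. /t/ and /k/ form a stop–stop cluster, so [a] is inserted between them. /poddoddezzietkib/ → podadodadezzietakib.
Rule 3 (degemination): /zz/ is a geminate; the first /z/ deletes. /podadodadezzietakib/ → podadodadezietakib.
Rule 4 (stop-cluster i-epenthesis): no segment meets the environment; /podadodadezietakib/ is unchanged.
Rule 5 (final devoicing): /b/ is a voiced obstruent in word-final position, so it devoices to [p]. /podadodadezietakib/ → podadodadezietakip.

podadodadezietakip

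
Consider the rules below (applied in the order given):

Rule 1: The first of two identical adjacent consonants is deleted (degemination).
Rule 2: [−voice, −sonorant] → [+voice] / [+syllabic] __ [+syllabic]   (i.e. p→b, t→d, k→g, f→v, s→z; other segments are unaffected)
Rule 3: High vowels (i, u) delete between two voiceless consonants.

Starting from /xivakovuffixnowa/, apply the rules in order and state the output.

Rule 1 (degemination): /ff/ is a geminate; the first /f/ deletes. /xivakovuffixnowa/ → xivakovufixnowa.
Rule 2 (intervocalic voicing): /k/ is a voiceless obstruent between vowels /a/ and /o/, so it voices to [g]. /f/ is a voiceless obstruent between vowels /u/ and /i/, so it voices to [v]. /xivakovufixnowa/ → xivagovuvixnowa.
Rule 3 (high vowel syncope): no segment meets the environment; /xivagovuvixnowa/ is unchanged.

xivagovuvixnowa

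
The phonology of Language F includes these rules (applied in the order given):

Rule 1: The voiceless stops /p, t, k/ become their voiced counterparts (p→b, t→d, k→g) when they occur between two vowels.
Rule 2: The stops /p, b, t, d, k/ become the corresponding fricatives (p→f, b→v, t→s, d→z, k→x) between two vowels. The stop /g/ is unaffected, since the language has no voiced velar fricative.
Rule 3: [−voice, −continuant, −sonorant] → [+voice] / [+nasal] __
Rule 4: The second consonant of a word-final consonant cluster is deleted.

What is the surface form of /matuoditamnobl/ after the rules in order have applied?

Rule 1 (intervocalic voicing): /t/ is a voiceless stop between vowels /a/ and /u/, so it voices to [d]. /t/ is a voiceless stop between vowels /i/ and /a/, so it voices to [d]. /matuoditamnobl/ → maduodidamnobl.
Rule 2 (intervocalic spirantization): /d/ is a stop between vowels /a/ and /u/, so it spirantizes to the fricative [z]. /d/ is a stop between vowels /o/ and /i/, so it spirantizes to the fricative [z]. /d/ is a stop between vowels /i/ and /a/, so it spirantizes to the fricative [z]. /maduodidamnobl/ → mazuozizamnobl.
Rule 3 (post-nasal voicing): no segment meets the environment; /mazuozizamnobl/ is unchanged.
Rule 4 (final cluster simplification): /l/ is the second consonant of a word-final cluster /bl/, so it deletes. /mazuozizamnobl/ → mazuozizamnob.

mazuozizamnob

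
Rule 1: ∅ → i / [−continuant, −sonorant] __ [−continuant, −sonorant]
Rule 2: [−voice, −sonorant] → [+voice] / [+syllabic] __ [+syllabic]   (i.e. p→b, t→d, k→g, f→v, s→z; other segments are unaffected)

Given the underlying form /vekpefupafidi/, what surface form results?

Rule 1 (stop-cluster i-epenthesis): /k/ and /p/ form a stop–stop cluster, so [i] is inserted between them. /vekpefupafidi/ → vekipefupafidi.
Rule 2 (intervocalic voicing): /k/ is a voiceless obstruent between vowels /e/ and /i/, so it voices to [g]. /p/ is a voiceless obstruent between vowels /i/ and /e/, so it voices to [b]. /f/ is a voiceless obstruent between vowels /e/ and /u/, so it voices to [v]. /p/ is a voiceless obstruent between vowels /u/ and /a/, so it voices to [b]. /f/ is a voiceless obstruent between vowels /a/ and /i/, so it voices to [v]. /vekipefupafidi/ → vegibevubavidi.

vegibevubavidi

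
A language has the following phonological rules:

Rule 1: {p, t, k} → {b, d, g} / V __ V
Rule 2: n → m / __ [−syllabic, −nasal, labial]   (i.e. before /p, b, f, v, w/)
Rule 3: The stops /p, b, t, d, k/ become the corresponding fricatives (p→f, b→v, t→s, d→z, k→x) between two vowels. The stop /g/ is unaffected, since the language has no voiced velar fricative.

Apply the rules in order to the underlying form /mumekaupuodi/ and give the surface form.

Rule 1 (intervocalic voicing): /k/ is a voiceless stop between vowels /e/ and /a/, so it voices to [g]. /p/ is a voiceless stop between vowels /u/ and /u/, so it voices to [b]. /mumekaupuodi/ → mumegaubuodi.
Rule 2 (nasal place assimilation): no segment meets the environment; /mumegaubuodi/ is unchanged.
Rule 3 (intervocalic spirantization): /b/ is a stop between vowels /u/ and /u/, so it spirantizes to the fricative [v]. /d/ is a stop between vowels /o/ and /i/, so it spirantizes to the fricative [z]. /mumegaubuodi/ → mumegauvuozi.

mumegauvuozi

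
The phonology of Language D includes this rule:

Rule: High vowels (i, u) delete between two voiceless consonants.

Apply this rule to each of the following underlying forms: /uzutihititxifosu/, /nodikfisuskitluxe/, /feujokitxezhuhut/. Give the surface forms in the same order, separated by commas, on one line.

/uzutihititxifosu/: /i/ is a high vowel flanked by voiceless consonants /t/ and /h/, so it deletes. /i/ is a high vowel flanked by voiceless consonants /h/ and /t/, so it deletes. /i/ is a high vowel flanked by voiceless consonants /t/ and /t/, so it deletes. /i/ is a high vowel flanked by voiceless consonants /x/ and /f/, so it deletes. → [uzuthttxfosu].
/nodikfisuskitluxe/: /i/ is a high vowel flanked by voiceless consonants /f/ and /s/, so it deletes. /u/ is a high vowel flanked by voiceless consonants /s/ and /s/, so it deletes. /i/ is a high vowel flanked by voiceless consonants /k/ and /t/, so it deletes. → [nodikfssktluxe].
/feujokitxezhuhut/: /i/ is a high vowel flanked by voiceless consonants /k/ and /t/, so it deletes. /u/ is a high vowel flanked by voiceless consonants /h/ and /h/, so it deletes. /u/ is a high vowel flanked by voiceless consonants /h/ and /t/, so it deletes. → [feujoktxezhht].

uzuthttxfosu, nodikfssktluxe, feujoktxezhht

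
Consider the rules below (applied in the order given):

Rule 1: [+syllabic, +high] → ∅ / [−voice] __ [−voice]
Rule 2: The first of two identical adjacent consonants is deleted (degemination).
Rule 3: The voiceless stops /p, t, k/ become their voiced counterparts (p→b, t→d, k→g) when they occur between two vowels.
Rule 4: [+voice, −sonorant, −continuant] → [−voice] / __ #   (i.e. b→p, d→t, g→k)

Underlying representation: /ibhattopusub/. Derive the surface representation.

Rule 1 (high vowel syncope): /u/ is a high vowel flanked by voiceless consonants /p/ and /s/, so it deletes. /ibhattopusub/ → ibhattopsub.
Rule 2 (degemination): /tt/ is a geminate; the first /t/ deletes. /ibhattopsub/ → ibhatopsub.
Rule 3 (intervocalic voicing): /t/ is a voiceless stop between vowels /a/ and /o/, so it voices to [d]. /ibhatopsub/ → ibhadopsub.
Rule 4 (final devoicing): /b/ is a voiced stop in word-final position, so it devoices to [p]. /ibhadopsub/ → ibhadopsup.

ibhadopsup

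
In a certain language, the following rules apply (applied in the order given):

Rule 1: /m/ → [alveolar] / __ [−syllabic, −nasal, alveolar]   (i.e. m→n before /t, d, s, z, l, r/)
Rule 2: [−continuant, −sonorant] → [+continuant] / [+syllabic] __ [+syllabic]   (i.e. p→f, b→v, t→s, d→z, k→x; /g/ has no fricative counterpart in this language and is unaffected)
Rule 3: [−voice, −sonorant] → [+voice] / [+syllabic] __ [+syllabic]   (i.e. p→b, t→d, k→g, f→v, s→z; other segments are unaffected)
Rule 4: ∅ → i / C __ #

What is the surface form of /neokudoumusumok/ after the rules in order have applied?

neoxuzoumuzumoki

Rule 1 (nasal place assimilation): no segment meets the environment; /neokudoumusumok/ is unchanged.
Rule 2 (intervocalic spirantization): /k/ is a stop between vowels /o/ and /u/, so it spirantizes to the fricative [x]. /d/ is a stop between vowels /u/ and /o/, so it spirantizes to the fricative [z]. /neokudoumusumok/ → neoxuzoumusumok.
Rule 3 (intervocalic voicing): /s/ is a voiceless obstruent between vowels /u/ and /u/, so it voices to [z]. /neoxuzoumusumok/ → neoxuzoumuzumok.
Rule 4 (final i-epenthesis): the form ends in the consonant /k/, so [i] is inserted word-finally. /neoxuzoumuzumok/ → neoxuzoumuzumoki.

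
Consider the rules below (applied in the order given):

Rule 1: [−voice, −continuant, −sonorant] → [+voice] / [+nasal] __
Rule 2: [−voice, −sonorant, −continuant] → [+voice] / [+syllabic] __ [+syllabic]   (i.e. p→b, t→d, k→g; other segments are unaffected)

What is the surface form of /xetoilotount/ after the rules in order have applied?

xedoilodound

Rule 1 (post-nasal voicing): /t/ is a voiceless stop immediately after the nasal /n/, so it voices to [d]. /xetoilotount/ → xetoilotound.
Rule 2 (intervocalic voicing): /t/ is a voiceless stop between vowels /e/ and /o/, so it voices to [d]. /t/ is a voiceless stop between vowels /o/ and /o/, so it voices to [d]. /xetoilotound/ → xedoilodound.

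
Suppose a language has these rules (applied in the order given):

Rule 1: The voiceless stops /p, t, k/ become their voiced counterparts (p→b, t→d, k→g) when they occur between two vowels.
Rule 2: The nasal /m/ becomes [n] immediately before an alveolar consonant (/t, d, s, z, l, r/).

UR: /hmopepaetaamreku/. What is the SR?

hmobebaedaanregu

Rule 1 (intervocalic voicing): /p/ is a voiceless stop between vowels /o/ and /e/, so it voices to [b]. /p/ is a voiceless stop between vowels /e/ and /a/, so it voices to [b]. /t/ is a voiceless stop between vowels /e/ and /a/, so it voices to [d]. /k/ is a voiceless stop between vowels /e/ and /u/, so it voices to [g]. /hmopepaetaamreku/ → hmobebaedaamregu.
Rule 2 (nasal place assimilation): /m/ precedes the alveolar consonant /r/, so it assimilates in place to [n]. /hmobebaedaamregu/ → hmobebaedaanregu.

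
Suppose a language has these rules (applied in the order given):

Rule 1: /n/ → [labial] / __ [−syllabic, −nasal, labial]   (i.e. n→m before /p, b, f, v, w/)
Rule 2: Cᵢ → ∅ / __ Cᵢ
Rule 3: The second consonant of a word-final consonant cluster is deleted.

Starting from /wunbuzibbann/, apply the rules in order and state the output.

wumbuziban

Rule 1 (nasal place assimilation): /n/ precedes the labial consonant /b/, so it assimilates in place to [m]. /wunbuzibbann/ → wumbuzibbann.
Rule 2 (degemination): /bb/ is a geminate; the first /b/ deletes. /nn/ is a geminate; the first /n/ deletes. /wumbuzibbann/ → wumbuziban.
Rule 3 (final cluster simplification): no segment meets the environment; /wumbuziban/ is unchanged.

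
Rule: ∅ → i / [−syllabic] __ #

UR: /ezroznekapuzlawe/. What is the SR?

ezroznekapuzlawe

No segment of /ezroznekapuzlawe/ meets the structural description of the rule, so the form surfaces unchanged.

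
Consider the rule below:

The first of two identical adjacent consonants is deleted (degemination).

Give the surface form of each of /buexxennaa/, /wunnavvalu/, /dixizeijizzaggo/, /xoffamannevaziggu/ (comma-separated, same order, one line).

buexenaa, wunavalu, dixizeijizago, xofamanevazigu

/buexxennaa/: /xx/ is a geminate; the first /x/ deletes. /nn/ is a geminate; the first /n/ deletes. → [buexenaa].
/wunnavvalu/: /nn/ is a geminate; the first /n/ deletes. /vv/ is a geminate; the first /v/ deletes. → [wunavalu].
/dixizeijizzaggo/: /zz/ is a geminate; the first /z/ deletes. /gg/ is a geminate; the first /g/ deletes. → [dixizeijizago].
/xoffamannevaziggu/: /ff/ is a geminate; the first /f/ deletes. /nn/ is a geminate; the first /n/ deletes. /gg/ is a geminate; the first /g/ deletes. → [xofamanevazigu].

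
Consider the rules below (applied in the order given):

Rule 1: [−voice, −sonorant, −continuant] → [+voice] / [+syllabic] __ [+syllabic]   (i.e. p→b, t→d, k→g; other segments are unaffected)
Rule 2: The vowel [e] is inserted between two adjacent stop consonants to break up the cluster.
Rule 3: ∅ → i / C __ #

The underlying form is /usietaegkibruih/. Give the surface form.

usiedaegekibruihi

Rule 1 (intervocalic voicing): /t/ is a voiceless stop between vowels /e/ and /a/, so it voices to [d]. /usietaegkibruih/ → usiedaegkibruih.
Rule 2 (stop-cluster e-epenthesis): /g/ and /k/ form a stop–stop cluster, so [e] is inserted between them. /usiedaegkibruih/ → usiedaegekibruih.
Rule 3 (final i-epenthesis): the form ends in the consonant /h/, so [i] is inserted word-finally. /usiedaegekibruih/ → usiedaegekibruihi.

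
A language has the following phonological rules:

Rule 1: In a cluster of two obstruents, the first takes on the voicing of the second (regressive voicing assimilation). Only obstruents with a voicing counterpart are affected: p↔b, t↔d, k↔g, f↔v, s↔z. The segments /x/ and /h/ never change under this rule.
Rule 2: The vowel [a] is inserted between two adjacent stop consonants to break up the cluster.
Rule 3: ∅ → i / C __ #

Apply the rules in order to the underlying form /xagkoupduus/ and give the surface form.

Rule 1 (regressive voicing assimilation): /g/ precedes the voiceless obstruent /k/, so it devoices to [k] by assimilation. /p/ precedes the voiced obstruent /d/, so it voices to [b] by assimilation. /xagkoupduus/ → xakkoubduus.
Rule 2 (stop-cluster a-epenthesis): /k/ and /k/ form a stop–stop cluster, so [a] is inserted between them. /b/ and /d/ form a stop–stop cluster, so [a] is inserted between them. /xakkoubduus/ → xakakoubaduus.
Rule 3 (final i-epenthesis): the form ends in the consonant /s/, so [i] is inserted word-finally. /xakakoubaduus/ → xakakoubaduusi.

xakakoubaduusi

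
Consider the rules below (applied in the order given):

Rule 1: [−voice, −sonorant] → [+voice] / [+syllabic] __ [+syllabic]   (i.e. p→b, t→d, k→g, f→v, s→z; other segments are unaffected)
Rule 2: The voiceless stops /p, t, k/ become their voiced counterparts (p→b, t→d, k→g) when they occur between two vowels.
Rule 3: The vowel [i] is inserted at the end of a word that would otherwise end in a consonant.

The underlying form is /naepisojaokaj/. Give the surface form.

naebizojaogaji

Rule 1 (intervocalic voicing): /p/ is a voiceless obstruent between vowels /e/ and /i/, so it voices to [b]. /s/ is a voiceless obstruent between vowels /i/ and /o/, so it voices to [z]. /k/ is a voiceless obstruent between vowels /o/ and /a/, so it voices to [g]. /naepisojaokaj/ → naebizojaogaj.
Rule 2 (intervocalic voicing): no segment meets the environment; /naebizojaogaj/ is unchanged.
Rule 3 (final i-epenthesis): the form ends in the consonant /j/, so [i] is inserted word-finally. /naebizojaogaj/ → naebizojaogaji.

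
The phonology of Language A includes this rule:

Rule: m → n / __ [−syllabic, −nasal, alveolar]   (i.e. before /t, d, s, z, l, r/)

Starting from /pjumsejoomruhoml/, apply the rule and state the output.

/m/ precedes the alveolar consonant /s/, so it assimilates in place to [n].
/m/ precedes the alveolar consonant /r/, so it assimilates in place to [n].
/m/ precedes the alveolar consonant /l/, so it assimilates in place to [n].
Surface form: [pjunsejoonruhonl].

pjunsejoonruhonl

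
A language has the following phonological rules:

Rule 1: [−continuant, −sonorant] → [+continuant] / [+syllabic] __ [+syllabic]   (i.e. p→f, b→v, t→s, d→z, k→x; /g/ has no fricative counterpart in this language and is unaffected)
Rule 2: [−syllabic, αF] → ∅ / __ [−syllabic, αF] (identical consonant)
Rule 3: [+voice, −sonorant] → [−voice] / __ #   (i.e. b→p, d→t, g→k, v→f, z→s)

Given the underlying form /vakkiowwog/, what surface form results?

Rule 1 (intervocalic spirantization): no segment meets the environment; /vakkiowwog/ is unchanged.
Rule 2 (degemination): /kk/ is a geminate; the first /k/ deletes. /ww/ is a geminate; the first /w/ deletes. /vakkiowwog/ → vakiowog.
Rule 3 (final devoicing): /g/ is a voiced obstruent in word-final position, so it devoices to [k]. /vakiowog/ → vakiowok.

vakiowok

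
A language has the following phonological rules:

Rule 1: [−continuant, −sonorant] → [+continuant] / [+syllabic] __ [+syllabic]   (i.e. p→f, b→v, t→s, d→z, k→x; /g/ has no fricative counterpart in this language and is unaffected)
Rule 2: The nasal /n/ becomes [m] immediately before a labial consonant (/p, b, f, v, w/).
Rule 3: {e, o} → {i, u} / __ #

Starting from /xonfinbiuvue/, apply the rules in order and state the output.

xomfimbiuvui

Rule 1 (intervocalic spirantization): no segment meets the environment; /xonfinbiuvue/ is unchanged.
Rule 2 (nasal place assimilation): /n/ precedes the labial consonant /f/, so it assimilates in place to [m]. /n/ precedes the labial consonant /b/, so it assimilates in place to [m]. /xonfinbiuvue/ → xomfimbiuvue.
Rule 3 (final vowel raising): /e/ is a mid vowel in word-final position, so it raises to [i]. /xomfimbiuvue/ → xomfimbiuvui.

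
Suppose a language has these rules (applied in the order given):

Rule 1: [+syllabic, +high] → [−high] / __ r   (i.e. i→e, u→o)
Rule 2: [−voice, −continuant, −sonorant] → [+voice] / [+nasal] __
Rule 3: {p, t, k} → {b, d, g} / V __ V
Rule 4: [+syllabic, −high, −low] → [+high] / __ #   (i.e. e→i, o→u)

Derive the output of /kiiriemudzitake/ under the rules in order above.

kieriemudzidagi

Rule 1 (pre-rhotic lowering): /i/ is a high vowel immediately before /r/, so it lowers to [e]. /kiiriemudzitake/ → kieriemudzitake.
Rule 2 (post-nasal voicing): no segment meets the environment; /kieriemudzitake/ is unchanged.
Rule 3 (intervocalic voicing): /t/ is a voiceless stop between vowels /i/ and /a/, so it voices to [d]. /k/ is a voiceless stop between vowels /a/ and /e/, so it voices to [g]. /kieriemudzitake/ → kieriemudzidage.
Rule 4 (final vowel raising): /e/ is a mid vowel in word-final position, so it raises to [i]. /kieriemudzidage/ → kieriemudzidagi.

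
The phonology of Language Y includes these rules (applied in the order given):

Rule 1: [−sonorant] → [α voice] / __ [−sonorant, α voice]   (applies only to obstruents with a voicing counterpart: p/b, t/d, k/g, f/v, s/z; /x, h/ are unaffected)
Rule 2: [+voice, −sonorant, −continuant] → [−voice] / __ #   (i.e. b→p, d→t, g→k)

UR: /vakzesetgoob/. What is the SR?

vagzesedgoop

Rule 1 (regressive voicing assimilation): /k/ precedes the voiced obstruent /z/, so it voices to [g] by assimilation. /t/ precedes the voiced obstruent /g/, so it voices to [d] by assimilation. /vakzesetgoob/ → vagzesedgoob.
Rule 2 (final devoicing): /b/ is a voiced stop in word-final position, so it devoices to [p]. /vagzesedgoob/ → vagzesedgoop.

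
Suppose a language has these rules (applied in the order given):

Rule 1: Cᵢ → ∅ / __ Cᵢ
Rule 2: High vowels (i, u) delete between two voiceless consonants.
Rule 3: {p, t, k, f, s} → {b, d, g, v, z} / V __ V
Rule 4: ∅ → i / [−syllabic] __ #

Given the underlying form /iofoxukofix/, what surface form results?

Rule 1 (degemination): no segment meets the environment; /iofoxukofix/ is unchanged.
Rule 2 (high vowel syncope): /u/ is a high vowel flanked by voiceless consonants /x/ and /k/, so it deletes. /i/ is a high vowel flanked by voiceless consonants /f/ and /x/, so it deletes. /iofoxukofix/ → iofoxkofx.
Rule 3 (intervocalic voicing): /f/ is a voiceless obstruent between vowels /o/ and /o/, so it voices to [v]. /iofoxkofx/ → iovoxkofx.
Rule 4 (final i-epenthesis): the form ends in the consonant /x/, so [i] is inserted word-finally. /iovoxkofx/ → iovoxkofxi.

iovoxkofxi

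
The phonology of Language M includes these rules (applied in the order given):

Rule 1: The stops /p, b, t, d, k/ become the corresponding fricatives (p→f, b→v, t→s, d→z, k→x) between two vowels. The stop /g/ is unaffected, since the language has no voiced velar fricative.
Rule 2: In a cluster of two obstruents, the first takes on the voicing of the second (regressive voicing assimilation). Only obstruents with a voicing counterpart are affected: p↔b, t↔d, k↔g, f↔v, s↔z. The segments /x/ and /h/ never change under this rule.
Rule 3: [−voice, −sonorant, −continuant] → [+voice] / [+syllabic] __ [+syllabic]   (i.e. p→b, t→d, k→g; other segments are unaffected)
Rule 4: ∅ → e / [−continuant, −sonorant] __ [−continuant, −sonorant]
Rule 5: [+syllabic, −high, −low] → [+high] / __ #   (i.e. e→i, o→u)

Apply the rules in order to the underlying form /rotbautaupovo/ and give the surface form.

rodebausaufovu

Rule 1 (intervocalic spirantization): /t/ is a stop between vowels /u/ and /a/, so it spirantizes to the fricative [s]. /p/ is a stop between vowels /u/ and /o/, so it spirantizes to the fricative [f]. /rotbautaupovo/ → rotbausaufovo.
Rule 2 (regressive voicing assimilation): /t/ precedes the voiced obstruent /b/, so it voices to [d] by assimilation. /rotbausaufovo/ → rodbausaufovo.
Rule 3 (intervocalic voicing): no segment meets the environment; /rodbausaufovo/ is unchanged.
Rule 4 (stop-cluster e-epenthesis): /d/ and /b/ form a stop–stop cluster, so [e] is inserted between them. /rodbausaufovo/ → rodebausaufovo.
Rule 5 (final vowel raising): /o/ is a mid vowel in word-final position, so it raises to [u]. /rodebausaufovo/ → rodebausaufovu.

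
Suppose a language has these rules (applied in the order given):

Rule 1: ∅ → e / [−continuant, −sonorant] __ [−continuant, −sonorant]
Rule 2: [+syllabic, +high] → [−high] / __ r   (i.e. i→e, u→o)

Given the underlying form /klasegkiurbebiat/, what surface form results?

Rule 1 (stop-cluster e-epenthesis): /g/ and /k/ form a stop–stop cluster, so [e] is inserted between them. /klasegkiurbebiat/ → klasegekiurbebiat.
Rule 2 (pre-rhotic lowering): /u/ is a high vowel immediately before /r/, so it lowers to [o]. /klasegekiurbebiat/ → klasegekiorbebiat.

klasegekiorbebiat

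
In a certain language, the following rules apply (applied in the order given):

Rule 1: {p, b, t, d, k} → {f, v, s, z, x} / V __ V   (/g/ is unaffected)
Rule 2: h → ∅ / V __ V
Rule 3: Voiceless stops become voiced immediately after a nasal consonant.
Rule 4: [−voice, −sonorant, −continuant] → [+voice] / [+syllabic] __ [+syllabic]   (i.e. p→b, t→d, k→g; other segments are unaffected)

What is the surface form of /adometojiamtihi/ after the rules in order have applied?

Rule 1 (intervocalic spirantization): /d/ is a stop between vowels /a/ and /o/, so it spirantizes to the fricative [z]. /t/ is a stop between vowels /e/ and /o/, so it spirantizes to the fricative [s]. /adometojiamtihi/ → azomesojiamtihi.
Rule 2 (intervocalic h-deletion): /h/ occurs between vowels /i/ and /i/, so it deletes. /azomesojiamtihi/ → azomesojiamtii.
Rule 3 (post-nasal voicing): /t/ is a voiceless stop immediately after the nasal /m/, so it voices to [d]. /azomesojiamtii/ → azomesojiamdii.
Rule 4 (intervocalic voicing): no segment meets the environment; /azomesojiamdii/ is unchanged.

azomesojiamdii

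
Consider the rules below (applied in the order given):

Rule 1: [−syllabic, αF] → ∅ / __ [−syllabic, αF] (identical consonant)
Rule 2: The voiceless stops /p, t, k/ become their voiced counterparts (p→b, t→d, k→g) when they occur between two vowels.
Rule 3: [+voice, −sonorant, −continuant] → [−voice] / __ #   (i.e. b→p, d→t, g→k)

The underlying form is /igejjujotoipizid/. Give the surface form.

igejujodoibizit

Rule 1 (degemination): /jj/ is a geminate; the first /j/ deletes. /igejjujotoipizid/ → igejujotoipizid.
Rule 2 (intervocalic voicing): /t/ is a voiceless stop between vowels /o/ and /o/, so it voices to [d]. /p/ is a voiceless stop between vowels /i/ and /i/, so it voices to [b]. /igejujotoipizid/ → igejujodoibizid.
Rule 3 (final devoicing): /d/ is a voiced stop in word-final position, so it devoices to [t]. /igejujodoibizid/ → igejujodoibizit.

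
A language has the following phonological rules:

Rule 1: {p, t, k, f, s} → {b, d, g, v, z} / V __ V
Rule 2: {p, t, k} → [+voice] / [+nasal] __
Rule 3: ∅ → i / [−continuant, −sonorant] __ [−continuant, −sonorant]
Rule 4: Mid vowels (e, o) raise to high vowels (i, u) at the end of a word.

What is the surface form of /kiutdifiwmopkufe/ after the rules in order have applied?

kiutidiviwmopikuvi

Rule 1 (intervocalic voicing): /f/ is a voiceless obstruent between vowels /i/ and /i/, so it voices to [v]. /f/ is a voiceless obstruent between vowels /u/ and /e/, so it voices to [v]. /kiutdifiwmopkufe/ → kiutdiviwmopkuve.
Rule 2 (post-nasal voicing): no segment meets the environment; /kiutdiviwmopkuve/ is unchanged.
Rule 3 (stop-cluster i-epenthesis): /t/ and /d/ form a stop–stop cluster, so [i] is inserted between them. /p/ and /k/ form a stop–stop cluster, so [i] is inserted between them. /kiutdiviwmopkuve/ → kiutidiviwmopikuve.
Rule 4 (final vowel raising): /e/ is a mid vowel in word-final position, so it raises to [i]. /kiutidiviwmopikuve/ → kiutidiviwmopikuvi.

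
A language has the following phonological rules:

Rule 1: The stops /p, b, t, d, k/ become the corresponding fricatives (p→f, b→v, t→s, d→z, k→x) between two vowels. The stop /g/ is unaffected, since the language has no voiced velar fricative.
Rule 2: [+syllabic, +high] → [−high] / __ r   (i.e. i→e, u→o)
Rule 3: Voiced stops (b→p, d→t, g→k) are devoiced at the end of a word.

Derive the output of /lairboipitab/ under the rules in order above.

Rule 1 (intervocalic spirantization): /p/ is a stop between vowels /i/ and /i/, so it spirantizes to the fricative [f]. /t/ is a stop between vowels /i/ and /a/, so it spirantizes to the fricative [s]. /lairboipitab/ → lairboifisab.
Rule 2 (pre-rhotic lowering): /i/ is a high vowel immediately before /r/, so it lowers to [e]. /lairboifisab/ → laerboifisab.
Rule 3 (final devoicing): /b/ is a voiced stop in word-final position, so it devoices to [p]. /laerboifisab/ → laerboifisap.

laerboifisap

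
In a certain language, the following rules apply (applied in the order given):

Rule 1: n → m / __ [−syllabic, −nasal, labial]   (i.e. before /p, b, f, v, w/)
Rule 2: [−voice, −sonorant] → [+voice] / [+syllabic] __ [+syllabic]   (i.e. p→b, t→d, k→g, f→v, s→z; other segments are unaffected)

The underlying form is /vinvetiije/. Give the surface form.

vimvediije

Rule 1 (nasal place assimilation): /n/ precedes the labial consonant /v/, so it assimilates in place to [m]. /vinvetiije/ → vimvetiije.
Rule 2 (intervocalic voicing): /t/ is a voiceless obstruent between vowels /e/ and /i/, so it voices to [d]. /vimvetiije/ → vimvediije.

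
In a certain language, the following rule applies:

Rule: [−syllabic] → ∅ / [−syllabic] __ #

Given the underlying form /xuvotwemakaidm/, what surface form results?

/m/ is the second consonant of a word-final cluster /dm/, so it deletes.
The other instances of /x/, /v/, /t/, /w/, /m/, /k/, /d/ do not occur in the required environment and remain unchanged.
Surface form: [xuvotwemakaid].

xuvotwemakaid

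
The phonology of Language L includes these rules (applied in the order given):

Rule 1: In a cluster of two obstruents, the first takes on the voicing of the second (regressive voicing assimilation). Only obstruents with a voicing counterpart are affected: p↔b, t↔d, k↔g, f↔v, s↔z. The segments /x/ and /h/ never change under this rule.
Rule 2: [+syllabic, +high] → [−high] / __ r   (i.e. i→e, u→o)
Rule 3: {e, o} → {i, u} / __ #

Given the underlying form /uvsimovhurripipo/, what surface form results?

ufsimofhorripipu

Rule 1 (regressive voicing assimilation): /v/ precedes the voiceless obstruent /s/, so it devoices to [f] by assimilation. /v/ precedes the voiceless obstruent /h/, so it devoices to [f] by assimilation. /uvsimovhurripipo/ → ufsimofhurripipo.
Rule 2 (pre-rhotic lowering): /u/ is a high vowel immediately before /r/, so it lowers to [o]. /ufsimofhurripipo/ → ufsimofhorripipo.
Rule 3 (final vowel raising): /o/ is a mid vowel in word-final position, so it raises to [u]. /ufsimofhorripipo/ → ufsimofhorripipu.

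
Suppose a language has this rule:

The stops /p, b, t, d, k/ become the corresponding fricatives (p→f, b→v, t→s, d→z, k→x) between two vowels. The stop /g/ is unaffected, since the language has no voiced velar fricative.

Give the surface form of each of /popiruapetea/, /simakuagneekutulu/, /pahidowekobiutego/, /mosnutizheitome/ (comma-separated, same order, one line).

pofiruafesea, simaxuagneexusulu, pahizowexoviusego, mosnusizheisome

/popiruapetea/: /p/ is a stop between vowels /o/ and /i/, so it spirantizes to the fricative [f]. /p/ is a stop between vowels /a/ and /e/, so it spirantizes to the fricative [f]. /t/ is a stop between vowels /e/ and /e/, so it spirantizes to the fricative [s]. → [pofiruafesea].
/simakuagneekutulu/: /k/ is a stop between vowels /a/ and /u/, so it spirantizes to the fricative [x]. /k/ is a stop between vowels /e/ and /u/, so it spirantizes to the fricative [x]. /t/ is a stop between vowels /u/ and /u/, so it spirantizes to the fricative [s]. → [simaxuagneexusulu].
/pahidowekobiutego/: /d/ is a stop between vowels /i/ and /o/, so it spirantizes to the fricative [z]. /k/ is a stop between vowels /e/ and /o/, so it spirantizes to the fricative [x]. /b/ is a stop between vowels /o/ and /i/, so it spirantizes to the fricative [v]. /t/ is a stop between vowels /u/ and /e/, so it spirantizes to the fricative [s]. → [pahizowexoviusego].
/mosnutizheitome/: /t/ is a stop between vowels /u/ and /i/, so it spirantizes to the fricative [s]. /t/ is a stop between vowels /i/ and /o/, so it spirantizes to the fricative [s]. → [mosnusizheisome].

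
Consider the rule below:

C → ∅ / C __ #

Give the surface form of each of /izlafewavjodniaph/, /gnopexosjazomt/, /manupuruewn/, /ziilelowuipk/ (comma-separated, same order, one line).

izlafewavjodniap, gnopexosjazom, manupuruew, ziilelowuip

/izlafewavjodniaph/: /h/ is the second consonant of a word-final cluster /ph/, so it deletes. → [izlafewavjodniap].
/gnopexosjazomt/: /t/ is the second consonant of a word-final cluster /mt/, so it deletes. → [gnopexosjazom].
/manupuruewn/: /n/ is the second consonant of a word-final cluster /wn/, so it deletes. → [manupuruew].
/ziilelowuipk/: /k/ is the second consonant of a word-final cluster /pk/, so it deletes. → [ziilelowuip].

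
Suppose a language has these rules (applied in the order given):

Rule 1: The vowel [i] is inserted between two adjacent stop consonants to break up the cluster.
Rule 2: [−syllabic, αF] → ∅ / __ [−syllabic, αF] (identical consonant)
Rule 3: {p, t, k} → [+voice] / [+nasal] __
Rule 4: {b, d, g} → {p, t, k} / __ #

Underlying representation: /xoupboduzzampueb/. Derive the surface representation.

xoupiboduzambuep

Rule 1 (stop-cluster i-epenthesis): /p/ and /b/ form a stop–stop cluster, so [i] is inserted between them. /xoupboduzzampueb/ → xoupiboduzzampueb.
Rule 2 (degemination): /zz/ is a geminate; the first /z/ deletes. /xoupiboduzzampueb/ → xoupiboduzampueb.
Rule 3 (post-nasal voicing): /p/ is a voiceless stop immediately after the nasal /m/, so it voices to [b]. /xoupiboduzampueb/ → xoupiboduzambueb.
Rule 4 (final devoicing): /b/ is a voiced stop in word-final position, so it devoices to [p]. /xoupiboduzambueb/ → xoupiboduzambuep.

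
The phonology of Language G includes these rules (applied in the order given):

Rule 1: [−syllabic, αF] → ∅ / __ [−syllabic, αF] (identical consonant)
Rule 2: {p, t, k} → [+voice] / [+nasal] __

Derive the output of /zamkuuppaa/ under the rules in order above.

Rule 1 (degemination): /pp/ is a geminate; the first /p/ deletes. /zamkuuppaa/ → zamkuupaa.
Rule 2 (post-nasal voicing): /k/ is a voiceless stop immediately after the nasal /m/, so it voices to [g]. /zamkuupaa/ → zamguupaa.

zamguupaa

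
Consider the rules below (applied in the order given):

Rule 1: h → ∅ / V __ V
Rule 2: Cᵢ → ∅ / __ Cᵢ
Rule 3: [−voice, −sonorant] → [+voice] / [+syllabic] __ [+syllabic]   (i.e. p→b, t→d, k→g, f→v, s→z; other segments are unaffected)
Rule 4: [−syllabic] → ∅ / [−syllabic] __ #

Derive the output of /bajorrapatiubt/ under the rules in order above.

bajorabadiub

Rule 1 (intervocalic h-deletion): no segment meets the environment; /bajorrapatiubt/ is unchanged.
Rule 2 (degemination): /rr/ is a geminate; the first /r/ deletes. /bajorrapatiubt/ → bajorapatiubt.
Rule 3 (intervocalic voicing): /p/ is a voiceless obstruent between vowels /a/ and /a/, so it voices to [b]. /t/ is a voiceless obstruent between vowels /a/ and /i/, so it voices to [d]. /bajorapatiubt/ → bajorabadiubt.
Rule 4 (final cluster simplification): /t/ is the second consonant of a word-final cluster /bt/, so it deletes. /bajorabadiubt/ → bajorabadiub.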